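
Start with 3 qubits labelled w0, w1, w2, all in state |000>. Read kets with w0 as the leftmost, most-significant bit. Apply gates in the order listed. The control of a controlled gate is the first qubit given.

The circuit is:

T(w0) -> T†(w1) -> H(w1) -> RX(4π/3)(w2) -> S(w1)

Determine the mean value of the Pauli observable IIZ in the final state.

In the final state, IIZ has expectation -1/2.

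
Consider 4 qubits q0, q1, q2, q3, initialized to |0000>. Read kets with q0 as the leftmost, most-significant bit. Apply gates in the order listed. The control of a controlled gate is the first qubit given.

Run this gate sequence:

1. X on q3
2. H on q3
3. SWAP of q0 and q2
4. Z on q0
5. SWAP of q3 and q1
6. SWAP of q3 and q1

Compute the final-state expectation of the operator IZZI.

The expectation value of IZZI is 1. Key observation: gates 5-6 undo each other exactly, leaving only the rest of the circuit to track.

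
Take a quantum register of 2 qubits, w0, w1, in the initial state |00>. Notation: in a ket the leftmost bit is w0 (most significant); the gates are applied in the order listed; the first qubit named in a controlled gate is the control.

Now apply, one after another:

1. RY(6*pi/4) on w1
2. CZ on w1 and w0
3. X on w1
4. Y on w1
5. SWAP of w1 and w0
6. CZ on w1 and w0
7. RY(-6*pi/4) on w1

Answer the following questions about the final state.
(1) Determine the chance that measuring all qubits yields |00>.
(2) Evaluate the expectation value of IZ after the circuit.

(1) The probability of measuring |00> is 1/4.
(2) The expectation value of IZ is 0.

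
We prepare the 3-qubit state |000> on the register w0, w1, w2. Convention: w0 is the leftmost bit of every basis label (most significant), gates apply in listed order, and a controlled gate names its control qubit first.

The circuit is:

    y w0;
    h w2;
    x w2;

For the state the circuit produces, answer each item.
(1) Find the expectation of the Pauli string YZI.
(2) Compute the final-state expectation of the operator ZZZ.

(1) The expectation value of YZI is 0.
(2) The expectation value of ZZZ is 0.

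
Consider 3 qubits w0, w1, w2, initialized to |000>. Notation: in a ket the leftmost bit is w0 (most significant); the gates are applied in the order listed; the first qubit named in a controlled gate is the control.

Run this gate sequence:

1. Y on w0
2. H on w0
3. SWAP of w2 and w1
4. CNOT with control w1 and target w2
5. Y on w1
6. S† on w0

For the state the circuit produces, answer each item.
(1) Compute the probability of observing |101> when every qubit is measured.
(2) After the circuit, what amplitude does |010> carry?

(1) A full measurement returns |101> with probability 0.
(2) |010> carries amplitude -sqrt(2)/2 in the final state.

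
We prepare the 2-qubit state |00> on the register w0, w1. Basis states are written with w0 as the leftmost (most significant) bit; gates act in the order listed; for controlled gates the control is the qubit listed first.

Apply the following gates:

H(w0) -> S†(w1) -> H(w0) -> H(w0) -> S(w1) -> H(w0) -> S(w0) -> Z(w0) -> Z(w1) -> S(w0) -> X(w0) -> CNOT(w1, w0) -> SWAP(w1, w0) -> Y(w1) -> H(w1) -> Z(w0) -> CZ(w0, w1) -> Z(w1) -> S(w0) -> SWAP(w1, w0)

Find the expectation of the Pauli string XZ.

In the final state, XZ has expectation -1. Key observation: the block from step 1 through step 6 cancels to the identity and can be dropped.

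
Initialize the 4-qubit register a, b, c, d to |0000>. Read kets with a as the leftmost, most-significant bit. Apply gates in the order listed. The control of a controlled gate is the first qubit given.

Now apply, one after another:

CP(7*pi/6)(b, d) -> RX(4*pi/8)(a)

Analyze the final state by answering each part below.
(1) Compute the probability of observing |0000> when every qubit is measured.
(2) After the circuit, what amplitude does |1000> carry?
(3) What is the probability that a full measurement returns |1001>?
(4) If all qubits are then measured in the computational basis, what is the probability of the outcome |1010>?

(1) A full measurement returns |0000> with probability 1/2.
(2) The final state's coefficient on |1000> equals -sqrt(2)*I/2.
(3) The probability of measuring |1001> is 0.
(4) Outcome |1010> occurs with probability 0.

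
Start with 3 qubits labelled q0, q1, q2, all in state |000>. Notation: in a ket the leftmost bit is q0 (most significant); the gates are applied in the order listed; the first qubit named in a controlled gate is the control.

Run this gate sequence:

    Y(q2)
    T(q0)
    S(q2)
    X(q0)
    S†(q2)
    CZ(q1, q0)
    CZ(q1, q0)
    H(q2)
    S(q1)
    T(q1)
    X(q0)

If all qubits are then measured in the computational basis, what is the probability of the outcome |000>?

The probability of measuring |000> is 1/2.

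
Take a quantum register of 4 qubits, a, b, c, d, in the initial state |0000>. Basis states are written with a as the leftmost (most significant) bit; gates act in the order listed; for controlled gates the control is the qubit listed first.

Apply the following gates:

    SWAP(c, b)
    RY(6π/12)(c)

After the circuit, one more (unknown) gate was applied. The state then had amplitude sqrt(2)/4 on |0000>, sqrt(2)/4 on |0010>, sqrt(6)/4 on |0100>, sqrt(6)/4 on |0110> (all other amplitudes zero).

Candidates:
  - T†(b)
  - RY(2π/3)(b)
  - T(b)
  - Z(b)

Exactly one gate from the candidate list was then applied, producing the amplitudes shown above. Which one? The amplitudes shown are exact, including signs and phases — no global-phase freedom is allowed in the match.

The applied gate was RY(2π/3)(b).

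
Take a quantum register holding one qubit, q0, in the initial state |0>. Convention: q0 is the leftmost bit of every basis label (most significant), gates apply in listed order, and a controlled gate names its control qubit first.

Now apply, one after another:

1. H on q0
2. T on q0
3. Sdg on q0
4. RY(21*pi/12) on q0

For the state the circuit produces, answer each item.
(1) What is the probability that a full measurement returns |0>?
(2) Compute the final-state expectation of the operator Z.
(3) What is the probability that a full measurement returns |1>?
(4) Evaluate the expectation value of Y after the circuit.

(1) Outcome |0> occurs with probability 3/4.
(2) The expectation value of Z is 1/2.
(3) Outcome |1> occurs with probability 1/4.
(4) The observable Y averages to -sqrt(2)/2.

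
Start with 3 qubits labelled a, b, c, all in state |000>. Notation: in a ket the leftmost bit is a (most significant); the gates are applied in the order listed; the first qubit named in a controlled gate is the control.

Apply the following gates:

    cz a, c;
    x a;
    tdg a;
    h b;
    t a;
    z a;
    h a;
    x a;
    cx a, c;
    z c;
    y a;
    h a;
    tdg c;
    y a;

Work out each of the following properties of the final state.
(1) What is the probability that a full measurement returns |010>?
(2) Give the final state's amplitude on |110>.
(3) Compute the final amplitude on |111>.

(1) Outcome |010> occurs with probability 1/8.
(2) |110> carries amplitude -sqrt(2)/4 in the final state.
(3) The final state's coefficient on |111> equals -sqrt(2)*exp(3*I*pi/4)/4.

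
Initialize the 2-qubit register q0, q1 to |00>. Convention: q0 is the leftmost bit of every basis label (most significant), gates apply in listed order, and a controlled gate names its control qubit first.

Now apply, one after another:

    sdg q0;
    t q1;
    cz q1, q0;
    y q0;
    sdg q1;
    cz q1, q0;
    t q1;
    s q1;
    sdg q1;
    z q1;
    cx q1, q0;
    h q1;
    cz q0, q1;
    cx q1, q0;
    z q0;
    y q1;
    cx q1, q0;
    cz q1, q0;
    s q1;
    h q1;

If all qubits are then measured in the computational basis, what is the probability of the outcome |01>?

Outcome |01> occurs with probability 1/2.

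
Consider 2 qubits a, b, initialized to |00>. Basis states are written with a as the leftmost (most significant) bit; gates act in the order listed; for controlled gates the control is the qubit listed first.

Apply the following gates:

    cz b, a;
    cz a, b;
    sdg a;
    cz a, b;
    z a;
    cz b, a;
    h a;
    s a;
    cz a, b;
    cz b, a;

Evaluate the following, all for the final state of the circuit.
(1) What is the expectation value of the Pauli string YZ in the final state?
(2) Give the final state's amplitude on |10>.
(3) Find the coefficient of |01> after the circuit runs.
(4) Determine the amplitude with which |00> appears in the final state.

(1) In the final state, YZ has expectation 1.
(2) The final state's coefficient on |10> equals sqrt(2)*I/2.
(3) |01> carries amplitude 0 in the final state.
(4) |00> carries amplitude sqrt(2)/2 in the final state.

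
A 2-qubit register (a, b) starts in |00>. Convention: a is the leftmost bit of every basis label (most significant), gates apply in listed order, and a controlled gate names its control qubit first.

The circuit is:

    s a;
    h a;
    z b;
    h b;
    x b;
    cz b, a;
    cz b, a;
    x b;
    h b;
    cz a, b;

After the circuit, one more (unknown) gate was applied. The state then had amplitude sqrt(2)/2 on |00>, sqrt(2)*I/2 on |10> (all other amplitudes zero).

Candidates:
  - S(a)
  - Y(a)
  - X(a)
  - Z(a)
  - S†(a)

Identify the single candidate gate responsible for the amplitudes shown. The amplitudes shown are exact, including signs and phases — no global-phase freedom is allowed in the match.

It was S(a) that produced the state shown.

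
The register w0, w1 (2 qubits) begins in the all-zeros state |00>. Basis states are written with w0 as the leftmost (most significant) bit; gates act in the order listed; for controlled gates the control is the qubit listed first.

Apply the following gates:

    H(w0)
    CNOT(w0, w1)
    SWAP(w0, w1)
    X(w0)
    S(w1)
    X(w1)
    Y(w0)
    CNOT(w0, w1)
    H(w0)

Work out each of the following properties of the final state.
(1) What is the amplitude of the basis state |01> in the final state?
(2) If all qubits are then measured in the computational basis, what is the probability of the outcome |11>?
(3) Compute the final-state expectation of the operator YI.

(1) |01> carries amplitude -1/2 - I/2 in the final state.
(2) The probability of measuring |11> is 1/2.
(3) The expectation value of YI is 1.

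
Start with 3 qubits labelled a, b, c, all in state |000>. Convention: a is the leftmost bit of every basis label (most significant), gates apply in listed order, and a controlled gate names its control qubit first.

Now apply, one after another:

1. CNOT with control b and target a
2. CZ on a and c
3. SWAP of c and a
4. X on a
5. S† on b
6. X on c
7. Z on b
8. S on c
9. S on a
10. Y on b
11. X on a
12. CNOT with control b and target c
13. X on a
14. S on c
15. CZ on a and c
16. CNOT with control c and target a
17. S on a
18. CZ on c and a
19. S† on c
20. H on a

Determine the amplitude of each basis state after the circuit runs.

After the circuit, the state carries amplitude sqrt(2)/2 on |010>, -sqrt(2)/2 on |110>, and 0 on every other basis state.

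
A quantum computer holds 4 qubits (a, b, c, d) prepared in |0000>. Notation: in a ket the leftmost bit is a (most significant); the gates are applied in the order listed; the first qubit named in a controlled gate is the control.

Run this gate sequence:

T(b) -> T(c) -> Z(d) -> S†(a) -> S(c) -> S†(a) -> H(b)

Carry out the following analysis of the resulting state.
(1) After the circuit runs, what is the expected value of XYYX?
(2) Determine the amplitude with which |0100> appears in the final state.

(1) The observable XYYX averages to 0.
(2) |0100> carries amplitude sqrt(2)/2 in the final state.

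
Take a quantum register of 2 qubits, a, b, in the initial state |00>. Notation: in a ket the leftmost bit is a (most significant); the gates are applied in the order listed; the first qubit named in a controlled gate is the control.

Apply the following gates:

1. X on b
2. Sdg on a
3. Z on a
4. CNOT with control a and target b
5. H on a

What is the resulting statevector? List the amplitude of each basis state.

After the circuit, the state carries amplitude 0 on |00>, sqrt(2)/2 on |01>, 0 on |10>, sqrt(2)/2 on |11>.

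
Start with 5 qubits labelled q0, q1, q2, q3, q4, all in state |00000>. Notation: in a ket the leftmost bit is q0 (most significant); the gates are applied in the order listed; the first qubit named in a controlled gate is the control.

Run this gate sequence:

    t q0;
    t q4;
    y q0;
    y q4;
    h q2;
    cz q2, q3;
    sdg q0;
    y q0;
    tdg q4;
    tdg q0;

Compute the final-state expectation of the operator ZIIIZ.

The expectation value of ZIIIZ is -1.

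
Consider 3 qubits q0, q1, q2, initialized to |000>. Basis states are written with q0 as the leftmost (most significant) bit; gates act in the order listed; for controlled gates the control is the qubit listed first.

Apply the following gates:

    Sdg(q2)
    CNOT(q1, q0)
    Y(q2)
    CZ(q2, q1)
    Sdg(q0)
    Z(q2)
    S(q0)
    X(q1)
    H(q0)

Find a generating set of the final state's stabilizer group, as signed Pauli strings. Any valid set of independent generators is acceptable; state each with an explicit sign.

The stabilizer group can be generated by +XII, -IZI, -IIZ, among other valid generating sets.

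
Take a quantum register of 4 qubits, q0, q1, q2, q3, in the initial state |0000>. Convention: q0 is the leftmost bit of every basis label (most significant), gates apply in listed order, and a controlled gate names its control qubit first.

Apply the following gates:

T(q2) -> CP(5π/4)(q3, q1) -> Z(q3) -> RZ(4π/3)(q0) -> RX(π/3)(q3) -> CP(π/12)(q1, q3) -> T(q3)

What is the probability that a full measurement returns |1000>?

A full measurement returns |1000> with probability 0.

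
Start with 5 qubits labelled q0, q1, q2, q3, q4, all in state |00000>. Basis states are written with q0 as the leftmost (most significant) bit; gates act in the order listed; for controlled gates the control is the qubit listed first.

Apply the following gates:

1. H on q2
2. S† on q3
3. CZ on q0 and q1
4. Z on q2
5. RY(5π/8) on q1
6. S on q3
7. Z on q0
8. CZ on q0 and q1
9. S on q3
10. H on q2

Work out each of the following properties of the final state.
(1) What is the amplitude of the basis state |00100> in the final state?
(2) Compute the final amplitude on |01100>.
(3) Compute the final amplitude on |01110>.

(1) |00100> carries amplitude cos(5*pi/16) in the final state.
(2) The final state's coefficient on |01100> equals sin(5*pi/16).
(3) |01110> carries amplitude 0 in the final state.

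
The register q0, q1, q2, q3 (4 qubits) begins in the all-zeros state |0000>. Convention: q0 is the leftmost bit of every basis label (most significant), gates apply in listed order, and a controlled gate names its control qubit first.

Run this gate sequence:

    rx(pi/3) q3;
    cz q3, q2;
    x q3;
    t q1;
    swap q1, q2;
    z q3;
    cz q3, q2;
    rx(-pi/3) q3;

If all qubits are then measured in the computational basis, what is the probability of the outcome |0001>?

A full measurement returns |0001> with probability 1/4.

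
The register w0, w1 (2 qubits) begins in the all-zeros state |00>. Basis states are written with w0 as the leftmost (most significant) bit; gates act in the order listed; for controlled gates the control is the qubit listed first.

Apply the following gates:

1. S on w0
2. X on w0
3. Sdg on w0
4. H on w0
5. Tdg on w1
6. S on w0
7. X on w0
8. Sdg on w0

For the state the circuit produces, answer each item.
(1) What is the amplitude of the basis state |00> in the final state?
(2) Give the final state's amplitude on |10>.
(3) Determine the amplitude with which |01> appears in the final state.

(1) |00> carries amplitude -sqrt(2)/2 in the final state.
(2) The amplitude on |10> is -sqrt(2)/2.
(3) |01> carries amplitude 0 in the final state.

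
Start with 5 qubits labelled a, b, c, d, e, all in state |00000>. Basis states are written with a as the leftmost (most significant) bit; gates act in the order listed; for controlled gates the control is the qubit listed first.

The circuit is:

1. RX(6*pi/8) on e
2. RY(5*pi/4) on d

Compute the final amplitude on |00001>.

|00001> carries amplitude sqrt(2)*I/4 in the final state.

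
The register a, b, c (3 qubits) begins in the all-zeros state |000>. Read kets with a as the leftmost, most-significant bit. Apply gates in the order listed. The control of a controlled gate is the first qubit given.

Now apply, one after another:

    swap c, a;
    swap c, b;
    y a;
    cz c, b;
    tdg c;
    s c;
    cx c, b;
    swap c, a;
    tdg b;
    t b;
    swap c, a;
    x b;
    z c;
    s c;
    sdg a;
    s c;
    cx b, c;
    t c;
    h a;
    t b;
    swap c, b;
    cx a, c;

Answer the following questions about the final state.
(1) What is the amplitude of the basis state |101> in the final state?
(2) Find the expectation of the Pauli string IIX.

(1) |101> carries amplitude 0 in the final state. Key observation: gates 8-11 undo each other exactly, leaving only the rest of the circuit to track.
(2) The observable IIX averages to 0.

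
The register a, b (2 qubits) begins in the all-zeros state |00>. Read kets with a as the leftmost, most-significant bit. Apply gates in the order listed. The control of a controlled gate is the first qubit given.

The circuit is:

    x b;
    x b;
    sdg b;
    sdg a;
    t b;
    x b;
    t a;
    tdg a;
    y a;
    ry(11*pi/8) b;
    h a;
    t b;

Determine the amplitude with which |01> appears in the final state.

The final state's coefficient on |01> equals -sqrt(2)*exp(3*I*pi/4)*cos(5*pi/16)/2.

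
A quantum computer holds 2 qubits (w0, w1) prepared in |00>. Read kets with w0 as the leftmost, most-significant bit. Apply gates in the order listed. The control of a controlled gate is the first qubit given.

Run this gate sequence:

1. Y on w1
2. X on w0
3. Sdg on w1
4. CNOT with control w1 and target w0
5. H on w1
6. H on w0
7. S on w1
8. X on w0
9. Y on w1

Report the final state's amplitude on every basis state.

The final amplitudes are -1/2 on |00>, I/2 on |01>, -1/2 on |10>, I/2 on |11>.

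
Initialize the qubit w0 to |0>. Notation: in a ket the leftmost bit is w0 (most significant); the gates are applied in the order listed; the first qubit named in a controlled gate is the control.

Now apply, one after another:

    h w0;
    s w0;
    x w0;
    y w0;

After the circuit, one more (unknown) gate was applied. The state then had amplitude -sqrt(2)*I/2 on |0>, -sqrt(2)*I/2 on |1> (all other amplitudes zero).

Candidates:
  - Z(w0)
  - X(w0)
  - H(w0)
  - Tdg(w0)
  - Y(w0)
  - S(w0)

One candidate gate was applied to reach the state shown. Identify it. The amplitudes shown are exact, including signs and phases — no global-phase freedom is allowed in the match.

It was S(w0) that produced the state shown.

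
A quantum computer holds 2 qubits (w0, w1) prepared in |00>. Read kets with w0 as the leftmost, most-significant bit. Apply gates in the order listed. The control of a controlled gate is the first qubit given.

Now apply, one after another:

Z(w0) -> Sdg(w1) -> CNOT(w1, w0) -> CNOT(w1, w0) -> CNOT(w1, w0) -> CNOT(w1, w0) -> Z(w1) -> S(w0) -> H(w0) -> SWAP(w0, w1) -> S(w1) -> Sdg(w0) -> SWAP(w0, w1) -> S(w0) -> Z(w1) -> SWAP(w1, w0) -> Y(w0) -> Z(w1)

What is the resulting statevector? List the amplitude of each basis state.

After the circuit, the state carries amplitude 0 on |00>, 0 on |01>, sqrt(2)*I/2 on |10>, sqrt(2)*I/2 on |11>. Key observation: the block from step 5 through step 6 cancels to the identity and can be dropped.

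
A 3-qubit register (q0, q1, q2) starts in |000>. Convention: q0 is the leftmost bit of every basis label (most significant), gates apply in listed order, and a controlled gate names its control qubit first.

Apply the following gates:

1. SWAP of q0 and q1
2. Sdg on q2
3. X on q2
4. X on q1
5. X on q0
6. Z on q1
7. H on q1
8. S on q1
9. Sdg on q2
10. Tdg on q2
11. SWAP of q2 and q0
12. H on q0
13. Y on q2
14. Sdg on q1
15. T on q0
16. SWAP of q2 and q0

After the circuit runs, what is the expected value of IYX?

The observable IYX averages to 0.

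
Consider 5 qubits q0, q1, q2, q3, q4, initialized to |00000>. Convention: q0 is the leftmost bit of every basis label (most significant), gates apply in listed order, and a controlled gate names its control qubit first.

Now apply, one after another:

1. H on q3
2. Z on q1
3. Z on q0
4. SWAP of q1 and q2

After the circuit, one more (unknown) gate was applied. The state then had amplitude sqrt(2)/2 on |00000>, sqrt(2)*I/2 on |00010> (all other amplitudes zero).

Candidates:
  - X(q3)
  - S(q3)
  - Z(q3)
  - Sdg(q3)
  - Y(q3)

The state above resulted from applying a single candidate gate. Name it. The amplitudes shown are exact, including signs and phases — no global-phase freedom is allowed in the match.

It was S(q3) that produced the state shown.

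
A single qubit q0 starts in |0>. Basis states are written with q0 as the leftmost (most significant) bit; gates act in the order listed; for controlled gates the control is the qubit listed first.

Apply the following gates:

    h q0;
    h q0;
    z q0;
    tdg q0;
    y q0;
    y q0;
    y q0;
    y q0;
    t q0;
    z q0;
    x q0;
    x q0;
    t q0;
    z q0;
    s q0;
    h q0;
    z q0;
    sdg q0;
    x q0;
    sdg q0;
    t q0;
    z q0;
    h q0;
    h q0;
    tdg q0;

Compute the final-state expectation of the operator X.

The expectation value of X is 1.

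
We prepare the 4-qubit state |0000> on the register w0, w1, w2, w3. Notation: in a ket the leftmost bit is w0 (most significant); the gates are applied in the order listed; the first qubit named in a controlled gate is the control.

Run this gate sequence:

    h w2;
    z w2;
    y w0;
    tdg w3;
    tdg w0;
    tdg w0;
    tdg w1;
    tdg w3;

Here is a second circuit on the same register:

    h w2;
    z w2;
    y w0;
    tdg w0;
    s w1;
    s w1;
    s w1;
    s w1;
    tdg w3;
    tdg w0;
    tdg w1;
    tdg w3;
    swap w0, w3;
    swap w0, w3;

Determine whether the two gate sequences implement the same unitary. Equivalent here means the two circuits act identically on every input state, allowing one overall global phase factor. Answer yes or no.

Yes — the two circuits implement the same unitary up to a global phase.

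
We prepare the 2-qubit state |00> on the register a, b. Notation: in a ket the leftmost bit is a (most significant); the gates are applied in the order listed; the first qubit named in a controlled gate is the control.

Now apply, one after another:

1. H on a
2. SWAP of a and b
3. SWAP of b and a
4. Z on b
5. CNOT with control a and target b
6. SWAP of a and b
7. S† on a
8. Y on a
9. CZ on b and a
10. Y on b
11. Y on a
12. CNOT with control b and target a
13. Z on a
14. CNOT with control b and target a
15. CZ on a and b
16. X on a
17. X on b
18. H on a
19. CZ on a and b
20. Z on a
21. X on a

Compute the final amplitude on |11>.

The amplitude on |11> is 1/2.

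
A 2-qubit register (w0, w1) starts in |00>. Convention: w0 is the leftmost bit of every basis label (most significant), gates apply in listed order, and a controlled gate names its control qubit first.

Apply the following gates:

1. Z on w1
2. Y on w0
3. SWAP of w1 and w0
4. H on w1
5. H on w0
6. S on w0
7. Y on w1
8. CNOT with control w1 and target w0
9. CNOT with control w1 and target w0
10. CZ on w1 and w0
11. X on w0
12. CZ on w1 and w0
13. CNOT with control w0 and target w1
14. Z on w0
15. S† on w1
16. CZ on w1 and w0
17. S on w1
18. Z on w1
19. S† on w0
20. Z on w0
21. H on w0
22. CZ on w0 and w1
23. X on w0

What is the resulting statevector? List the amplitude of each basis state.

The final amplitudes are 0 on |00>, sqrt(2)*I/2 on |01>, -sqrt(2)*I/2 on |10>, 0 on |11>. Key observation: gates 8-9 undo each other exactly, leaving only the rest of the circuit to track.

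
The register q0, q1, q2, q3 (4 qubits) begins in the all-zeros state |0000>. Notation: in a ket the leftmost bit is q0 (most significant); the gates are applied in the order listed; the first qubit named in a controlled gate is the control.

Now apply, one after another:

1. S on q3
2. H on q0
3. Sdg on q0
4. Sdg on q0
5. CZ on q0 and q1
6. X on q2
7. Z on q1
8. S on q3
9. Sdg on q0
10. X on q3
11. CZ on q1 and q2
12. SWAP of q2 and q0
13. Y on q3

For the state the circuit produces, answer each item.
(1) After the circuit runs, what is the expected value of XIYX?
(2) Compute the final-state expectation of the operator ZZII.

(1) The observable XIYX averages to 0.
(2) The observable ZZII averages to -1.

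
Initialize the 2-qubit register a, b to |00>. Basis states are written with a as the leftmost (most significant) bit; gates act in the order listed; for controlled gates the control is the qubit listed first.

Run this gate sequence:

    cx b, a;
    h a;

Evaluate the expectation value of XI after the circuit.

The observable XI averages to 1.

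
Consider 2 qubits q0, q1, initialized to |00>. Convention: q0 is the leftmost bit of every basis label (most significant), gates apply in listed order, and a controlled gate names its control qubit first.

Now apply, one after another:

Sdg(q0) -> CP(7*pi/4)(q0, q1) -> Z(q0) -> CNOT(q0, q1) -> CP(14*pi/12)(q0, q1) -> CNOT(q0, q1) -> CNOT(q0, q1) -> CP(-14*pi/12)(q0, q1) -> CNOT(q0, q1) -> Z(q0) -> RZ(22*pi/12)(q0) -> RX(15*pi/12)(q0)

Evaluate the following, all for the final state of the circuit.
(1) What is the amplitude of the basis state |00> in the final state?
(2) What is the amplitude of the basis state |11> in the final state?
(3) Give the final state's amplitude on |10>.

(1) The final state's coefficient on |00> equals sqrt(2 - sqrt(2))*exp(I*pi/12)/2.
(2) |11> carries amplitude 0 in the final state.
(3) |10> carries amplitude sqrt(sqrt(2) + 2)*exp(7*I*pi/12)/2 in the final state.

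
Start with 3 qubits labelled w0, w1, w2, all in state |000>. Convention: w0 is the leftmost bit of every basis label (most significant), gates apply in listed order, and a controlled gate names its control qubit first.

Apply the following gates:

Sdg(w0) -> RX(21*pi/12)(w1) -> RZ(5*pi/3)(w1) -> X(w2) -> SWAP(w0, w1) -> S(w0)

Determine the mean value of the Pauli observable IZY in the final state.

The expectation value of IZY is 0.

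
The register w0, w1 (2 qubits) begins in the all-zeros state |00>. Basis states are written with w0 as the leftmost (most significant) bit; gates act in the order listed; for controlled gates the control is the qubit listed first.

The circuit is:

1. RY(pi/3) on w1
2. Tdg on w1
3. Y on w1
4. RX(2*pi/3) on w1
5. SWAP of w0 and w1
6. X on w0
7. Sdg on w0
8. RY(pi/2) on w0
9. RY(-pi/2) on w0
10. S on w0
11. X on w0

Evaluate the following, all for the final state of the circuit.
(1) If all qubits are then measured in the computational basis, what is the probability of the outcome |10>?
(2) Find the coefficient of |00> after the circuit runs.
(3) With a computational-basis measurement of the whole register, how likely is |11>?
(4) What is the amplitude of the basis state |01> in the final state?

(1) Outcome |10> occurs with probability 3*sqrt(2)/16 + 3/8. Key observation: the block from step 6 through step 11 cancels to the identity and can be dropped.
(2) |00> carries amplitude 3/4 - exp(I*pi/4)/4 in the final state.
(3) Outcome |11> occurs with probability 0.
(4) The final state's coefficient on |01> equals 0.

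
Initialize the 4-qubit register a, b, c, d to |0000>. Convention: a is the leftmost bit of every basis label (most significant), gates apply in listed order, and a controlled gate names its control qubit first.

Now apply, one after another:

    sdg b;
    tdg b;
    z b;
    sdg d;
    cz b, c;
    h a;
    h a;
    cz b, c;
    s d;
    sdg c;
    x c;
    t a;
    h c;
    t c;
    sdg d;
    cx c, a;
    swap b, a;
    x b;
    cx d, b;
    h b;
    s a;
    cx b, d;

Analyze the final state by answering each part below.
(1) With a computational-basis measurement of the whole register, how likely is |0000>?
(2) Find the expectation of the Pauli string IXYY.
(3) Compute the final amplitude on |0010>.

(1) A full measurement returns |0000> with probability 1/4. Key observation: steps 4-9 multiply out to the identity, so the circuit reduces to the remaining gates.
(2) The expectation value of IXYY is sqrt(2)/2.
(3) |0010> carries amplitude -exp(I*pi/4)/2 in the final state.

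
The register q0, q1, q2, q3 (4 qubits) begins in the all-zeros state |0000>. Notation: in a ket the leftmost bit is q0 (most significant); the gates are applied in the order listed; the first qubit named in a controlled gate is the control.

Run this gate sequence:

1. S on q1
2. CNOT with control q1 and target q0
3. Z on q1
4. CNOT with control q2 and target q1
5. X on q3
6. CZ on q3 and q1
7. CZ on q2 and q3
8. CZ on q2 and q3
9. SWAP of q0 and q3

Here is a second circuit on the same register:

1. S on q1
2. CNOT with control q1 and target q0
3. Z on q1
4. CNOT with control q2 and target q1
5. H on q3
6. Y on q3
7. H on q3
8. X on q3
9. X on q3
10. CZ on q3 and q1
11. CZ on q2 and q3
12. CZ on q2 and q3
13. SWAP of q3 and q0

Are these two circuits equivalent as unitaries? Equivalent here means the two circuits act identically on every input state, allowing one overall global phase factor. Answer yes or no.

No — the two circuits implement different unitaries, even allowing a global phase.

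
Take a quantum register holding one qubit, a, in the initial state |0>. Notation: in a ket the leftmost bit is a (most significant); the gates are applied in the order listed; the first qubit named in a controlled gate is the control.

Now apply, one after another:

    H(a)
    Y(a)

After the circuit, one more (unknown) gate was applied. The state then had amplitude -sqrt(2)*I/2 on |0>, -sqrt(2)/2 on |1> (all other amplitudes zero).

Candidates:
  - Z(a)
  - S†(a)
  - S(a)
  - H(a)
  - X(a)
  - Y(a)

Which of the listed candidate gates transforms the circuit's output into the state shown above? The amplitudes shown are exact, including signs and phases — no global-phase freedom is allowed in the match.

It was S(a) that produced the state shown.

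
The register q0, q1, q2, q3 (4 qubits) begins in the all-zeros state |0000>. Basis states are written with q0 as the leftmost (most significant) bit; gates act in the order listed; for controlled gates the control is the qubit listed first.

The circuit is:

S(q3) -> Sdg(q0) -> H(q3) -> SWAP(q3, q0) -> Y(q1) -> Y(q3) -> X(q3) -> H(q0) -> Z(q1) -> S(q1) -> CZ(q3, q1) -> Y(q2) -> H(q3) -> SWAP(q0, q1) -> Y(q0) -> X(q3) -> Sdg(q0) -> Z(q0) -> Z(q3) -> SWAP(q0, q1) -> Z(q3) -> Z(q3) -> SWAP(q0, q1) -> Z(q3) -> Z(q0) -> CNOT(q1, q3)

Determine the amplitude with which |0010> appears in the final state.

The final state's coefficient on |0010> equals sqrt(2)*I/2. Key observation: gates 18-25 undo each other exactly, leaving only the rest of the circuit to track.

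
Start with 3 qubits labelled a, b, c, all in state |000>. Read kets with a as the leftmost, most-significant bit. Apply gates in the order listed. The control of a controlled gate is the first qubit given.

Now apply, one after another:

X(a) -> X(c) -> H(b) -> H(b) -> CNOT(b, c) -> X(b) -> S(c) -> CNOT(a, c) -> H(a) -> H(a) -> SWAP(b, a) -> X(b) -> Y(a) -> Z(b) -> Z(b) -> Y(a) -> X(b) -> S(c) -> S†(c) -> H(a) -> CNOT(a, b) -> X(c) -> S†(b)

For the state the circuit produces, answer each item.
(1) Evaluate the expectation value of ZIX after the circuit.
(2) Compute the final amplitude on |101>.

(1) The expectation value of ZIX is 0.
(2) The final state's coefficient on |101> equals -sqrt(2)*I/2.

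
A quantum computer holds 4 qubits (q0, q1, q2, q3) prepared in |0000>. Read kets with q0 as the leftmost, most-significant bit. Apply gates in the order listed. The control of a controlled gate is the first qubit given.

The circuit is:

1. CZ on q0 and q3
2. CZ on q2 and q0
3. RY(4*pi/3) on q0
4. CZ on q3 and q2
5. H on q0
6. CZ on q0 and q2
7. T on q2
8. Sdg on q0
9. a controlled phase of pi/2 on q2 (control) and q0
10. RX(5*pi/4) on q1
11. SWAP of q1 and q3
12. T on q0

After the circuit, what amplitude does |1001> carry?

The final state's coefficient on |1001> equals sqrt(sqrt(2) + 2)*(sqrt(2) + sqrt(6))*exp(I*pi/4)/8.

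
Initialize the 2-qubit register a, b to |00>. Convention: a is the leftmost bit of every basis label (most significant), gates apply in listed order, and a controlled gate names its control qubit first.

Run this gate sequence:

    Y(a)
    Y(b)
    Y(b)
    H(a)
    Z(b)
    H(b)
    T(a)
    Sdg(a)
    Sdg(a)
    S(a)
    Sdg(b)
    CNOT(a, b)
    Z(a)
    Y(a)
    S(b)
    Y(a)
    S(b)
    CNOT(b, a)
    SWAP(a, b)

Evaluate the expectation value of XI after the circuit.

The observable XI averages to -sqrt(2)/2.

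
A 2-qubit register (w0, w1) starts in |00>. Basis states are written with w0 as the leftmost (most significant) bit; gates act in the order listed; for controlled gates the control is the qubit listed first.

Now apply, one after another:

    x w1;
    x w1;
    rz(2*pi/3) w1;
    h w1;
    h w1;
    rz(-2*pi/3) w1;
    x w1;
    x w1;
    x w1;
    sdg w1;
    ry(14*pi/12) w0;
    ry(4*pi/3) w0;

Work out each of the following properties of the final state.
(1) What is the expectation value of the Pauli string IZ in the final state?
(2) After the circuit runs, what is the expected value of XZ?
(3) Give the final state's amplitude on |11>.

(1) The observable IZ averages to -1. Key observation: the block from step 1 through step 8 cancels to the identity and can be dropped.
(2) The observable XZ averages to -1.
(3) The final state's coefficient on |11> equals sqrt(2)*I/2.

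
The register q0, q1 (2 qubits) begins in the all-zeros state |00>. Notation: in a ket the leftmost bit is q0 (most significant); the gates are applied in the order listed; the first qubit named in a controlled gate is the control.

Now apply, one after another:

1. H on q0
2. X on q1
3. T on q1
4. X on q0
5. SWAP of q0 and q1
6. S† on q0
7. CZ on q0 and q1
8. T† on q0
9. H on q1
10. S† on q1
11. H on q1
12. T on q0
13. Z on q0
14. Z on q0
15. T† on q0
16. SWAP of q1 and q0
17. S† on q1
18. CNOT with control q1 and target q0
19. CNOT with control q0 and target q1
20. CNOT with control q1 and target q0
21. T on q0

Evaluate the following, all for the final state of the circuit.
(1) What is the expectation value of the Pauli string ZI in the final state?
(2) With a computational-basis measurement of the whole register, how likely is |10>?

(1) In the final state, ZI has expectation -1. Key observation: gates 12-15 undo each other exactly, leaving only the rest of the circuit to track.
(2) A full measurement returns |10> with probability 1/2.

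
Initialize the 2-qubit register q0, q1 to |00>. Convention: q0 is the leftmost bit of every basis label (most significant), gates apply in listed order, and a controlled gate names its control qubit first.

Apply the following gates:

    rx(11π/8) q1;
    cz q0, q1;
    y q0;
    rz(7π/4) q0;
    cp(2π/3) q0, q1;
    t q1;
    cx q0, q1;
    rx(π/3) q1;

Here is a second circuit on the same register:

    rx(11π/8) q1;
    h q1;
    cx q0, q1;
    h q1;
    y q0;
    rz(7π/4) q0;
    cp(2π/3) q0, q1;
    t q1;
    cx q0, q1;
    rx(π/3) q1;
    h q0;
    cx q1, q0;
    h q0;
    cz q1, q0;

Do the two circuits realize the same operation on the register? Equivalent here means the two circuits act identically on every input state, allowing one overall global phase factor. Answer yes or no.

Yes — the two circuits implement the same unitary up to a global phase.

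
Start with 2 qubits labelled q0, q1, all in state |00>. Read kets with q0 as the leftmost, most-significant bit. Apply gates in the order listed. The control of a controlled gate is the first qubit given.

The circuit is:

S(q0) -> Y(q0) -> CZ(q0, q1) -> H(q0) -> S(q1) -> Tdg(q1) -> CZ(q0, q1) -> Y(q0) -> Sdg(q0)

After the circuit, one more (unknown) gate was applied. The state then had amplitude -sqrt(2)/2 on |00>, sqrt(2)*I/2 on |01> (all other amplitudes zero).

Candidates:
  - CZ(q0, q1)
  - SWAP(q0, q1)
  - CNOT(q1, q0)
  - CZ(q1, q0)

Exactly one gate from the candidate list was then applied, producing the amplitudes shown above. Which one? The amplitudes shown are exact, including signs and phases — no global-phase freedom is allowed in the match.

The unique candidate consistent with the amplitudes is SWAP(q0, q1).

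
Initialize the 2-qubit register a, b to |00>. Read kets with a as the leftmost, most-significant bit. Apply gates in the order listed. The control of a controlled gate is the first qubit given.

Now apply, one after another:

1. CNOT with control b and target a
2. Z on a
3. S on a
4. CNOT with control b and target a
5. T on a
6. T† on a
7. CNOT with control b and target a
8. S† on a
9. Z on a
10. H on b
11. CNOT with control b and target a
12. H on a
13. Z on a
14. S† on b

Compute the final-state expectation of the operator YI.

The expectation value of YI is 0.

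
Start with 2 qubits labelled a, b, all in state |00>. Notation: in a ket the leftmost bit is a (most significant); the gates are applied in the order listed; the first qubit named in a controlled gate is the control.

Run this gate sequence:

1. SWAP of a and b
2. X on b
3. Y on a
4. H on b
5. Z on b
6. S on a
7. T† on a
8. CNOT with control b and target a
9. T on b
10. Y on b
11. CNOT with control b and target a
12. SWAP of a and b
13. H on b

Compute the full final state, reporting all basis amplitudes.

The resulting statevector has amplitude I/2 on |00>, I/2 on |01>, -exp(I*pi/4)/2 on |10>, -exp(I*pi/4)/2 on |11>.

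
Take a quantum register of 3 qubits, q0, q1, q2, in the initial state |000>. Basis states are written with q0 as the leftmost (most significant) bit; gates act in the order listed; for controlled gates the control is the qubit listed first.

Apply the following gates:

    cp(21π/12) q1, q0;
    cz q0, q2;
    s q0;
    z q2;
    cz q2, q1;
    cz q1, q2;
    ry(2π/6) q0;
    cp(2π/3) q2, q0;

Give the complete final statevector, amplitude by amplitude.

The final amplitudes are sqrt(3)/2 on |000>, 1/2 on |100>, and 0 on every other basis state.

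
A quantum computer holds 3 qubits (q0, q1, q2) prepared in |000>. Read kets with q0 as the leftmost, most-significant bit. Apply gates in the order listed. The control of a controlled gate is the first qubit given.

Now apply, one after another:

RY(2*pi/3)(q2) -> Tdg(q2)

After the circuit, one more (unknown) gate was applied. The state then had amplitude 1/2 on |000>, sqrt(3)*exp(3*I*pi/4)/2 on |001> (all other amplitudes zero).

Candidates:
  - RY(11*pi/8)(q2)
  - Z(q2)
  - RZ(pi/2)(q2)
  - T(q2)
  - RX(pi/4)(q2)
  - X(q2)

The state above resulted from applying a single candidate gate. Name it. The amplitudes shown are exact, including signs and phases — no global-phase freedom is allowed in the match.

The unique candidate consistent with the amplitudes is Z(q2).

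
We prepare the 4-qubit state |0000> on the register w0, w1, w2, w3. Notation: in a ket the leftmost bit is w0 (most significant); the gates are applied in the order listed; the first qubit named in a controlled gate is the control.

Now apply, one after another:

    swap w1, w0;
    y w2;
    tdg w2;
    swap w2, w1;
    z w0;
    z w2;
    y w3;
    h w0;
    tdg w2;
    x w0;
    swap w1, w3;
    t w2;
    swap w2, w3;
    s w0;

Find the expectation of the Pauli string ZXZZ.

The observable ZXZZ averages to 0.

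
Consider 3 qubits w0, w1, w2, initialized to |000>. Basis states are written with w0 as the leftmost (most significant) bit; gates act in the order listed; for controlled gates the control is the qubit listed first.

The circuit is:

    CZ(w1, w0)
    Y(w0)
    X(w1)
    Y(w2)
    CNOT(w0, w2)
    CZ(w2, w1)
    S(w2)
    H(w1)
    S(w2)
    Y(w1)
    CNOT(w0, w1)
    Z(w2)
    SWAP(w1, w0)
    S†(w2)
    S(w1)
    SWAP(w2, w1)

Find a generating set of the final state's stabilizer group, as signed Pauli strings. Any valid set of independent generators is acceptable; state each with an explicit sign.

The final state is stabilized by the group generated by +XII, +IZI, -IIZ; other independent generating sets are equally valid.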